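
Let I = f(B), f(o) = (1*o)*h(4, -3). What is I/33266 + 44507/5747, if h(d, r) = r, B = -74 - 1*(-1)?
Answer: 1481828455/191179702 ≈ 7.7510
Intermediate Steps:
B = -73 (B = -74 + 1 = -73)
f(o) = -3*o (f(o) = (1*o)*(-3) = o*(-3) = -3*o)
I = 219 (I = -3*(-73) = 219)
I/33266 + 44507/5747 = 219/33266 + 44507/5747 = 1481828455/191179702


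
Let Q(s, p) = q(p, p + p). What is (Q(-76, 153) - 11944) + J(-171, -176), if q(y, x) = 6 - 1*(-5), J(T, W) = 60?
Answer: -11873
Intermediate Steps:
q(y, x) = 11 (q(y, x) = 6 + 5 = 11)
Q(s, p) = 11
(Q(-76, 153) - 11944) + J(-171, -176) = (11 - 11944) + 60 = -11933 + 60 = -11873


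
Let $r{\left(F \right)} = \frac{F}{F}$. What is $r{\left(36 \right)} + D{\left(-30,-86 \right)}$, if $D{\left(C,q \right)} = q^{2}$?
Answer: $7397$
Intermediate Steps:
$r{\left(F \right)} = 1$
$r{\left(36 \right)} + D{\left(-30,-86 \right)} = 1 + \left(-86\right)^{2} = 1 + 7396 = 7397$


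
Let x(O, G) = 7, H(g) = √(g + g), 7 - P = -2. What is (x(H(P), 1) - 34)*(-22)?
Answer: 594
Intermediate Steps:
P = 9 (P = 7 - 1*(-2) = 7 + 2 = 9)
H(g) = √2*√g (H(g) = √(2*g) = √2*√g)
(x(H(P), 1) - 34)*(-22) = (7 - 34)*(-22) = -27*(-22) = 594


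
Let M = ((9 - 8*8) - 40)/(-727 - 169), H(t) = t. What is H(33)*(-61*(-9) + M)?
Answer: 16235967/896 ≈ 18121.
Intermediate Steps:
M = 95/896 (M = ((9 - 64) - 40)/(-896) = (-55 - 40)*(-1/896) = -95*(-1/896) = 95/896 ≈ 0.10603)
H(33)*(-61*(-9) + M) = 33*(-61*(-9) + 95/896) = 33*(549 + 95/896) = 33*(491999/896) = 16235967/896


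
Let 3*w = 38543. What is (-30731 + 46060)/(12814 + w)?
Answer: 45987/76985 ≈ 0.59735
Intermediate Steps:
w = 38543/3 (w = (⅓)*38543 = 38543/3 ≈ 12848.)
(-30731 + 46060)/(12814 + w) = (-30731 + 46060)/(12814 + 38543/3) = 15329/(76985/3) = 15329*(3/76985) = 45987/76985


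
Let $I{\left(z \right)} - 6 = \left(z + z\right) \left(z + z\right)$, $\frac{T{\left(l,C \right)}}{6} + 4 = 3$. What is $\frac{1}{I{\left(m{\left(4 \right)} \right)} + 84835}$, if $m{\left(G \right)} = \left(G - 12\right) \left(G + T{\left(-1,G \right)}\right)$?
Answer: $\frac{1}{85865} \approx 1.1646 \cdot 10^{-5}$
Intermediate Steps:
$T{\left(l,C \right)} = -6$ ($T{\left(l,C \right)} = -24 + 6 \cdot 3 = -24 + 18 = -6$)
$m{\left(G \right)} = \left(-12 + G\right) \left(-6 + G\right)$ ($m{\left(G \right)} = \left(G - 12\right) \left(G - 6\right) = \left(-12 + G\right) \left(-6 + G\right)$)
$I{\left(z \right)} = 6 + 4 z^{2}$ ($I{\left(z \right)} = 6 + \left(z + z\right) \left(z + z\right) = 6 + 2 z 2 z = 6 + 4 z^{2}$)
$\frac{1}{I{\left(m{\left(4 \right)} \right)} + 84835} = \frac{1}{\left(6 + 4 \left(72 + 4^{2} - 72\right)^{2}\right) + 84835} = \frac{1}{\left(6 + 4 \left(72 + 16 - 72\right)^{2}\right) + 84835} = \frac{1}{\left(6 + 4 \cdot 16^{2}\right) + 84835} = \frac{1}{\left(6 + 4 \cdot 256\right) + 84835} = \frac{1}{\left(6 + 1024\right) + 84835} = \frac{1}{1030 + 84835} = \frac{1}{85865}$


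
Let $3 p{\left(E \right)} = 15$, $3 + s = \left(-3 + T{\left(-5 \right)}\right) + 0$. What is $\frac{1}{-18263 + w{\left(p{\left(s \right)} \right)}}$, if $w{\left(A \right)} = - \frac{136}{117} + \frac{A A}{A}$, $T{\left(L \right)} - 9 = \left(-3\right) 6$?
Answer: $- \frac{117}{2136322} \approx -5.4767 \cdot 10^{-5}$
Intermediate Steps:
$T{\left(L \right)} = -9$ ($T{\left(L \right)} = 9 - 18 = -9$)
$s = -15$ ($s = -3 + \left(\left(-3 - 9\right) + 0\right) = -3 + \left(-12 + 0\right) = -3 - 12 = -15$)
$p{\left(E \right)} = 5$ ($p{\left(E \right)} = \frac{1}{3} \cdot 15 = 5$)
$w{\left(A \right)} = - \frac{136}{117} + A$ ($w{\left(A \right)} = \left(-136\right) \frac{1}{117} + \frac{A^{2}}{A} = - \frac{136}{117} + A$)
$\frac{1}{-18263 + w{\left(p{\left(s \right)} \right)}} = \frac{1}{-18263 + \left(- \frac{136}{117} + 5\right)} = \frac{1}{-18263 + \frac{449}{117}} = \frac{1}{- \frac{2136322}{117}} = - \frac{117}{2136322}$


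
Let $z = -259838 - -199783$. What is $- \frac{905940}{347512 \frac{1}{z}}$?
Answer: $\frac{13601556675}{86878} \approx 1.5656 \cdot 10^{5}$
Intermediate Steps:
$z = -60055$ ($z = -259838 + 199783 = -60055$)
$- \frac{905940}{347512 \frac{1}{z}} = - \frac{905940}{347512 \frac{1}{-60055}} = - \frac{905940}{347512 \left(- \frac{1}{60055}\right)} = - \frac{905940}{- \frac{347512}{60055}} = \left(-905940\right) \left(- \frac{60055}{347512}\right) = \frac{13601556675}{86878}$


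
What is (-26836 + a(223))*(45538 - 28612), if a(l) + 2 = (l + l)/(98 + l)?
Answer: -48603302384/107 ≈ -4.5424e+8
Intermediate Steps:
a(l) = -2 + 2*l/(98 + l) (a(l) = -2 + (l + l)/(98 + l) = -2 + (2*l)/(98 + l) = -2 + 2*l/(98 + l))
(-26836 + a(223))*(45538 - 28612) = (-26836 - 196/(98 + 223))*(45538 - 28612) = (-26836 - 196/321)*16926 = -8614552/321*16926 = -48603302384/107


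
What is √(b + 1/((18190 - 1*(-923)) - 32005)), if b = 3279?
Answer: √136245450341/6446 ≈ 57.263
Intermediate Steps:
√(b + 1/((18190 - 1*(-923)) - 32005)) = √(3279 + 1/((18190 - 1*(-923)) - 32005)) = √(3279 + 1/((18190 + 923) - 32005)) = √(3279 + 1/(19113 - 32005)) = √(3279 + 1/(-12892)) = √(3279 - 1/12892) = √(42272867/12892) = √136245450341/6446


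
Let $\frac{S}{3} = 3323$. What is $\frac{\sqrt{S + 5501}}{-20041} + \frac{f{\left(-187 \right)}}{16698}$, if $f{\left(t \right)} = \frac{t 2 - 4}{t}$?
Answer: $\frac{63}{520421} - \frac{\sqrt{15470}}{20041} \approx -0.0060851$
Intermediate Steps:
$S = 9969$ ($S = 3 \cdot 3323 = 9969$)
$f{\left(t \right)} = \frac{-4 + 2 t}{t}$ ($f{\left(t \right)} = \frac{2 t - 4}{t} = \frac{-4 + 2 t}{t}$)
$\frac{\sqrt{S + 5501}}{-20041} + \frac{f{\left(-187 \right)}}{16698} = \frac{\sqrt{9969 + 5501}}{-20041} + \frac{2 - \frac{4}{-187}}{16698} = \sqrt{15470} \left(- \frac{1}{20041}\right) + \left(2 - - \frac{4}{187}\right) \frac{1}{16698} = - \frac{\sqrt{15470}}{20041} + \left(2 + \frac{4}{187}\right) \frac{1}{16698} = - \frac{\sqrt{15470}}{20041} + \frac{378}{187} \cdot \frac{1}{16698} = - \frac{\sqrt{15470}}{20041} + \frac{63}{520421} = \frac{63}{520421} - \frac{\sqrt{15470}}{20041}$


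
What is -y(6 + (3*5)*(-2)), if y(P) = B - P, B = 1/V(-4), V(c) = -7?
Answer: -167/7 ≈ -23.857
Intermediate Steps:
B = -1/7 (B = 1/(-7) = -1/7 ≈ -0.14286)
y(P) = -1/7 - P
-y(6 + (3*5)*(-2)) = -(-1/7 - (6 + (3*5)*(-2))) = -(-1/7 - (6 + 15*(-2))) = -(-1/7 - (6 - 30)) = -(-1/7 - 1*(-24)) = -(-1/7 + 24) = -1*167/7 = -167/7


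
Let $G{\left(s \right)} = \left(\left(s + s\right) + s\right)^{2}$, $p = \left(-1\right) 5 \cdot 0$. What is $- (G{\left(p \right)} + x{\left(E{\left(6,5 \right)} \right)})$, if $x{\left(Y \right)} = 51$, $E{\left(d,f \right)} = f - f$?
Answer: $-51$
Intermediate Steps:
$E{\left(d,f \right)} = 0$
$p = 0$ ($p = \left(-5\right) 0 = 0$)
$G{\left(s \right)} = 9 s^{2}$ ($G{\left(s \right)} = \left(2 s + s\right)^{2} = \left(3 s\right)^{2} = 9 s^{2}$)
$- (G{\left(p \right)} + x{\left(E{\left(6,5 \right)} \right)}) = - (9 \cdot 0^{2} + 51) = - (9 \cdot 0 + 51) = - (0 + 51) = \left(-1\right) 51 = -51$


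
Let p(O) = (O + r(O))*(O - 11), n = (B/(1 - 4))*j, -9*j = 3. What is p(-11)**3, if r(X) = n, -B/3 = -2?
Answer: 317214568/27 ≈ 1.1749e+7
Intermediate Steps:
B = 6 (B = -3*(-2) = 6)
j = -1/3 (j = -1/9*3 = -1/3 ≈ -0.33333)
n = 2/3 (n = (6/(1 - 4))*(-1/3) = (6/(-3))*(-1/3) = -1/3*6*(-1/3) = -2*(-1/3) = 2/3 ≈ 0.66667)
r(X) = 2/3
p(O) = (-11 + O)*(2/3 + O) (p(O) = (O + 2/3)*(O - 11) = (2/3 + O)*(-11 + O) = (-11 + O)*(2/3 + O))
p(-11)**3 = (-22/3 + (-11)**2 - 31/3*(-11))**3 = (-22/3 + 121 + 341/3)**3 = (682/3)**3 = 317214568/27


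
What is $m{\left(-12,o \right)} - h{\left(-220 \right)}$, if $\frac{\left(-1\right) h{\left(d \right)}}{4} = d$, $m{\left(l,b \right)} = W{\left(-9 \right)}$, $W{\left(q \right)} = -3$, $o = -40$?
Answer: $-883$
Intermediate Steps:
$m{\left(l,b \right)} = -3$
$h{\left(d \right)} = - 4 d$
$m{\left(-12,o \right)} - h{\left(-220 \right)} = -3 - \left(-4\right) \left(-220\right) = -3 - 880 = -883$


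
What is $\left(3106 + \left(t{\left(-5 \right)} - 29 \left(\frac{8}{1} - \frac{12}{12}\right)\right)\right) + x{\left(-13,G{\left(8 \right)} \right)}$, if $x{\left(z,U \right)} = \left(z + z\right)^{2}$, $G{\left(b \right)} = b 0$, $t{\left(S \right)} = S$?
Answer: $3574$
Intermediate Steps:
$G{\left(b \right)} = 0$
$x{\left(z,U \right)} = 4 z^{2}$ ($x{\left(z,U \right)} = \left(2 z\right)^{2} = 4 z^{2}$)
$\left(3106 + \left(t{\left(-5 \right)} - 29 \left(\frac{8}{1} - \frac{12}{12}\right)\right)\right) + x{\left(-13,G{\left(8 \right)} \right)} = \left(3106 - \left(5 + 29 \left(\frac{8}{1} - \frac{12}{12}\right)\right)\right) + 4 \left(-13\right)^{2} = \left(3106 - \left(5 + 29 \left(8 \cdot 1 - 1\right)\right)\right) + 4 \cdot 169 = \left(3106 - \left(5 + 29 \left(8 - 1\right)\right)\right) + 676 = \left(3106 - 208\right) + 676 = 2898 + 676 = 3574$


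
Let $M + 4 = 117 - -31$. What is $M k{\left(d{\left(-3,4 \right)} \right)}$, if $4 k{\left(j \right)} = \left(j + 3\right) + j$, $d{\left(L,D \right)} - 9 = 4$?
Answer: $1044$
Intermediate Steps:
$d{\left(L,D \right)} = 13$ ($d{\left(L,D \right)} = 9 + 4 = 13$)
$M = 144$ ($M = -4 + \left(117 - -31\right) = -4 + \left(117 + 31\right) = -4 + 148 = 144$)
$k{\left(j \right)} = \frac{3}{4} + \frac{j}{2}$ ($k{\left(j \right)} = \frac{\left(j + 3\right) + j}{4} = \frac{\left(3 + j\right) + j}{4} = \frac{3 + 2 j}{4} = \frac{3}{4} + \frac{j}{2}$)
$M k{\left(d{\left(-3,4 \right)} \right)} = 144 \left(\frac{3}{4} + \frac{1}{2} \cdot 13\right) = 144 \left(\frac{3}{4} + \frac{13}{2}\right) = 144 \cdot \frac{29}{4} = 1044$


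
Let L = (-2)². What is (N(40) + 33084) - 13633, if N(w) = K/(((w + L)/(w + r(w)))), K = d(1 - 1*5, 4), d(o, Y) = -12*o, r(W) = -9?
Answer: 214333/11 ≈ 19485.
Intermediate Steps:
L = 4
K = 48 (K = -12*(1 - 1*5) = -12*(1 - 5) = -12*(-4) = 48)
N(w) = 48*(-9 + w)/(4 + w) (N(w) = 48/(((w + 4)/(w - 9))) = 48/(((4 + w)/(-9 + w))) = 48*((-9 + w)/(4 + w)) = 48*(-9 + w)/(4 + w))
(N(40) + 33084) - 13633 = (48*(-9 + 40)/(4 + 40) + 33084) - 13633 = (48*31/44 + 33084) - 13633 = (48*(1/44)*31 + 33084) - 13633 = (372/11 + 33084) - 13633 = 364296/11 - 13633 = 214333/11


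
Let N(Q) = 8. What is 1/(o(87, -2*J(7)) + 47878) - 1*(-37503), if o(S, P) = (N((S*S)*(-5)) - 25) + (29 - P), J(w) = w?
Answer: 1796543713/47904 ≈ 37503.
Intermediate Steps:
o(S, P) = 12 - P (o(S, P) = (8 - 25) + (29 - P) = -17 + (29 - P) = 12 - P)
1/(o(87, -2*J(7)) + 47878) - 1*(-37503) = 1/((12 - (-2)*7) + 47878) - 1*(-37503) = 1/((12 - 1*(-14)) + 47878) + 37503 = 1/((12 + 14) + 47878) + 37503 = 1/(26 + 47878) + 37503 = 1/47904 + 37503 = 1796543713/47904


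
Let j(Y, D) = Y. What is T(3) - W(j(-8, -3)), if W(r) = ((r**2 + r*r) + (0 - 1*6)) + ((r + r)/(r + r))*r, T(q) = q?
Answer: -111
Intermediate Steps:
W(r) = -6 + r + 2*r**2 (W(r) = ((r**2 + r**2) + (0 - 6)) + ((2*r)/((2*r)))*r = (2*r**2 - 6) + ((2*r)*(1/(2*r)))*r = (-6 + 2*r**2) + 1*r = (-6 + 2*r**2) + r = -6 + r + 2*r**2)
T(3) - W(j(-8, -3)) = 3 - (-6 - 8 + 2*(-8)**2) = 3 - (-6 - 8 + 2*64) = 3 - (-6 - 8 + 128) = 3 - 1*114 = 3 - 114 = -111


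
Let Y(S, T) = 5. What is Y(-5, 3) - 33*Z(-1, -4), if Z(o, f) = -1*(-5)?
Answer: -160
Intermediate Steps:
Z(o, f) = 5
Y(-5, 3) - 33*Z(-1, -4) = 5 - 33*5 = 5 - 165 = -160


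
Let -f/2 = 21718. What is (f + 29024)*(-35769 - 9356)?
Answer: 650341500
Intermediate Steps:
f = -43436 (f = -2*21718 = -43436)
(f + 29024)*(-35769 - 9356) = (-43436 + 29024)*(-35769 - 9356) = -14412*(-45125) = 650341500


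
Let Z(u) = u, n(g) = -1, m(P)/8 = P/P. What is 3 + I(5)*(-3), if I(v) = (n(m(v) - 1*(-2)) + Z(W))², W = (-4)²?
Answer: -672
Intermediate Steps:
m(P) = 8 (m(P) = 8*(P/P) = 8*1 = 8)
W = 16
I(v) = 225 (I(v) = (-1 + 16)² = 15² = 225)
3 + I(5)*(-3) = 3 + 225*(-3) = 3 - 675 = -672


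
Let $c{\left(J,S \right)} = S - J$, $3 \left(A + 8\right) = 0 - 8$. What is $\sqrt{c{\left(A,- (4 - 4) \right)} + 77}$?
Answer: $\frac{\sqrt{789}}{3} \approx 9.3631$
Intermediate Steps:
$A = - \frac{32}{3}$ ($A = -8 + \frac{0 - 8}{3} = -8 + \frac{1}{3} \left(-8\right) = -8 - \frac{8}{3} = - \frac{32}{3} \approx -10.667$)
$\sqrt{c{\left(A,- (4 - 4) \right)} + 77} = \sqrt{\left(- (4 - 4) - - \frac{32}{3}\right) + 77} = \sqrt{\left(\left(-1\right) 0 + \frac{32}{3}\right) + 77} = \sqrt{\left(0 + \frac{32}{3}\right) + 77} = \sqrt{\frac{32}{3} + 77} = \sqrt{\frac{263}{3}} = \frac{\sqrt{789}}{3}$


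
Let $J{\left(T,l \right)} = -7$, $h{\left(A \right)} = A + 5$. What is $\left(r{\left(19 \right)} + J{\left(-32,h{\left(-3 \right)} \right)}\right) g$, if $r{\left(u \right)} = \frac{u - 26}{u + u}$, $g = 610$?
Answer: $- \frac{83265}{19} \approx -4382.4$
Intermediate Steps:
$h{\left(A \right)} = 5 + A$
$r{\left(u \right)} = \frac{-26 + u}{2 u}$
$\left(r{\left(19 \right)} + J{\left(-32,h{\left(-3 \right)} \right)}\right) g = \left(\frac{-26 + 19}{2 \cdot 19} - 7\right) 610 = \left(\frac{1}{2} \cdot \frac{1}{19} \left(-7\right) - 7\right) 610 = \left(- \frac{7}{38} - 7\right) 610 = \left(- \frac{273}{38}\right) 610 = - \frac{83265}{19}$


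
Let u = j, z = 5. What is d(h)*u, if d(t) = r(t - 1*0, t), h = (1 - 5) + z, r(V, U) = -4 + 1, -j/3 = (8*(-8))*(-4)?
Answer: 2304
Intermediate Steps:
j = -768 (j = -3*8*(-8)*(-4) = -(-192)*(-4) = -3*256 = -768)
r(V, U) = -3
u = -768
h = 1 (h = (1 - 5) + 5 = -4 + 5 = 1)
d(t) = -3
d(h)*u = -3*(-768) = 2304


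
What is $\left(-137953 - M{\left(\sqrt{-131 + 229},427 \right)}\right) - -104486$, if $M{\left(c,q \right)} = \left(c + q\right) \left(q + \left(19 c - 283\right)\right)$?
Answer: $-96817 - 57799 \sqrt{2} \approx -1.7856 \cdot 10^{5}$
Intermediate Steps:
$M{\left(c,q \right)} = \left(c + q\right) \left(-283 + q + 19 c\right)$ ($M{\left(c,q \right)} = \left(c + q\right) \left(q + \left(-283 + 19 c\right)\right) = \left(c + q\right) \left(-283 + q + 19 c\right)$)
$\left(-137953 - M{\left(\sqrt{-131 + 229},427 \right)}\right) - -104486 = \left(-137953 - \left(427^{2} - 283 \sqrt{-131 + 229} - 120841 + 19 \left(\sqrt{-131 + 229}\right)^{2} + 20 \sqrt{-131 + 229} \cdot 427\right)\right) - -104486 = \left(-137953 - \left(182329 - 283 \sqrt{98} - 120841 + 19 \left(\sqrt{98}\right)^{2} + 20 \sqrt{98} \cdot 427\right)\right) + 104486 = \left(-137953 - \left(182329 - 283 \cdot 7 \sqrt{2} - 120841 + 19 \left(7 \sqrt{2}\right)^{2} + 20 \cdot 7 \sqrt{2} \cdot 427\right)\right) + 104486 = \left(-137953 - \left(182329 - 1981 \sqrt{2} - 120841 + 19 \cdot 98 + 59780 \sqrt{2}\right)\right) + 104486 = \left(-137953 - \left(182329 - 1981 \sqrt{2} - 120841 + 1862 + 59780 \sqrt{2}\right)\right) + 104486 = \left(-137953 - \left(63350 + 57799 \sqrt{2}\right)\right) + 104486 = \left(-201303 - 57799 \sqrt{2}\right) + 104486 = -96817 - 57799 \sqrt{2}$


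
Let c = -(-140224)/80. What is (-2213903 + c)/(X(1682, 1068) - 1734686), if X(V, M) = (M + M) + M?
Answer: 11060751/8657410 ≈ 1.2776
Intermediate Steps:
X(V, M) = 3*M (X(V, M) = 2*M + M = 3*M)
c = 8764/5 (c = -(-140224)/80 = -2191*(-⅘) = 8764/5 ≈ 1752.8)
(-2213903 + c)/(X(1682, 1068) - 1734686) = (-2213903 + 8764/5)/(3*1068 - 1734686) = -11060751/(5*(3204 - 1734686)) = -11060751/5/(-1731482) = -11060751/5*(-1/1731482) = 11060751/8657410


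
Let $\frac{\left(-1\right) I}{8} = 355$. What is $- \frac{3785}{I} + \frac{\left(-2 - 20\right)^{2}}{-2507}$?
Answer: $\frac{1622887}{1423976} \approx 1.1397$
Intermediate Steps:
$I = -2840$ ($I = \left(-8\right) 355 = -2840$)
$- \frac{3785}{I} + \frac{\left(-2 - 20\right)^{2}}{-2507} = - \frac{3785}{-2840} + \frac{\left(-2 - 20\right)^{2}}{-2507} = \left(-3785\right) \left(- \frac{1}{2840}\right) + \left(-22\right)^{2} \left(- \frac{1}{2507}\right) = \frac{757}{568} + 484 \left(- \frac{1}{2507}\right) = \frac{757}{568} - \frac{484}{2507} = \frac{1622887}{1423976}$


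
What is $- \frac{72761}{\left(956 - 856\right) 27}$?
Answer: $- \frac{72761}{2700} \approx -26.949$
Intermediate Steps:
$- \frac{72761}{\left(956 - 856\right) 27} = - \frac{72761}{100 \cdot 27} = - \frac{72761}{2700}$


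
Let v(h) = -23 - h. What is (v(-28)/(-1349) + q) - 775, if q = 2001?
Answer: 1653869/1349 ≈ 1226.0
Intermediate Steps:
(v(-28)/(-1349) + q) - 775 = ((-23 - 1*(-28))/(-1349) + 2001) - 775 = ((-23 + 28)*(-1/1349) + 2001) - 775 = (5*(-1/1349) + 2001) - 775 = (-5/1349 + 2001) - 775 = 2699344/1349 - 775 = 1653869/1349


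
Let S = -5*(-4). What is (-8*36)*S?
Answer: -5760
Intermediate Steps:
S = 20
(-8*36)*S = -8*36*20 = -288*20 = -5760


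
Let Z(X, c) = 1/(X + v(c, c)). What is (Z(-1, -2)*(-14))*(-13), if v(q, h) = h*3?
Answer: -26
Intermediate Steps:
v(q, h) = 3*h
Z(X, c) = 1/(X + 3*c)
(Z(-1, -2)*(-14))*(-13) = (-14/(-1 + 3*(-2)))*(-13) = (-14/(-1 - 6))*(-13) = (-14/(-7))*(-13) = -⅐*(-14)*(-13) = 2*(-13) = -26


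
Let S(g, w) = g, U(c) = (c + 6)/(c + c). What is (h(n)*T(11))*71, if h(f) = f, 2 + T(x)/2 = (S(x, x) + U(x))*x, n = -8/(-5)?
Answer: 28968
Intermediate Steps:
U(c) = (6 + c)/(2*c) (U(c) = (6 + c)/((2*c)) = (6 + c)*(1/(2*c)) = (6 + c)/(2*c))
n = 8/5 (n = -8*(-1/5) = 8/5 ≈ 1.6000)
T(x) = -4 + 2*x*(x + (6 + x)/(2*x)) (T(x) = -4 + 2*((x + (6 + x)/(2*x))*x) = -4 + 2*(x*(x + (6 + x)/(2*x))) = -4 + 2*x*(x + (6 + x)/(2*x)))
(h(n)*T(11))*71 = (8*(2 + 11 + 2*11**2)/5)*71 = (8*(2 + 11 + 2*121)/5)*71 = (8*(2 + 11 + 242)/5)*71 = ((8/5)*255)*71 = 408*71 = 28968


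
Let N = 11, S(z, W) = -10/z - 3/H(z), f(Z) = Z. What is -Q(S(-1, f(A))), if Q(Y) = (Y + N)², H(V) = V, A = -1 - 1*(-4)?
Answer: -576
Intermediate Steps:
A = 3 (A = -1 + 4 = 3)
S(z, W) = -13/z (S(z, W) = -10/z - 3/z = -13/z)
Q(Y) = (11 + Y)² (Q(Y) = (Y + 11)² = (11 + Y)²)
-Q(S(-1, f(A))) = -(11 - 13/(-1))² = -(11 - 13*(-1))² = -(11 + 13)² = -1*24² = -1*576 = -576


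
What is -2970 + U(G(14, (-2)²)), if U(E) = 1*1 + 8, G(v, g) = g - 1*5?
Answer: -2961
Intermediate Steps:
G(v, g) = -5 + g (G(v, g) = g - 5 = -5 + g)
U(E) = 9 (U(E) = 1 + 8 = 9)
-2970 + U(G(14, (-2)²)) = -2970 + 9 = -2961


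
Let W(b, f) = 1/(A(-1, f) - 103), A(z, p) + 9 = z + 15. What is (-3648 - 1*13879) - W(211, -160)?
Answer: -1717645/98 ≈ -17527.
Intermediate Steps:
A(z, p) = 6 + z (A(z, p) = -9 + (z + 15) = -9 + (15 + z) = 6 + z)
W(b, f) = -1/98 (W(b, f) = 1/((6 - 1) - 103) = 1/(5 - 103) = 1/(-98) = -1/98)
(-3648 - 1*13879) - W(211, -160) = (-3648 - 1*13879) - 1*(-1/98) = (-3648 - 13879) + 1/98 = -17527 + 1/98 = -1717645/98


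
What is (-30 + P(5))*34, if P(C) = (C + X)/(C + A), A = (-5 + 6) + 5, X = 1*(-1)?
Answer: -11084/11 ≈ -1007.6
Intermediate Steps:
X = -1
A = 6 (A = 1 + 5 = 6)
P(C) = (-1 + C)/(6 + C) (P(C) = (C - 1)/(C + 6) = (-1 + C)/(6 + C))
(-30 + P(5))*34 = (-30 + (-1 + 5)/(6 + 5))*34 = (-30 + 4/11)*34 = -326/11*34 = -11084/11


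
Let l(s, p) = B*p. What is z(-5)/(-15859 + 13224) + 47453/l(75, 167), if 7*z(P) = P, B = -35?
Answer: -25006896/3080315 ≈ -8.1183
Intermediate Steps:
z(P) = P/7
l(s, p) = -35*p
z(-5)/(-15859 + 13224) + 47453/l(75, 167) = ((⅐)*(-5))/(-15859 + 13224) + 47453/((-35*167)) = -5/7/(-2635) + 47453/(-5845) = -5/7*(-1/2635) + 47453*(-1/5845) = 1/3689 - 6779/835 = -25006896/3080315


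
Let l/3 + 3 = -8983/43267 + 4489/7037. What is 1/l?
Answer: -304469879/2347192335 ≈ -0.12972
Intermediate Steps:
l = -2347192335/304469879 (l = -9 + 3*(-8983/43267 + 4489/7037) = -9 + 3*(131012192/304469879) = -9 + 393036576/304469879 = -2347192335/304469879 ≈ -7.7091)
1/l = 1/(-2347192335/304469879) = -304469879/2347192335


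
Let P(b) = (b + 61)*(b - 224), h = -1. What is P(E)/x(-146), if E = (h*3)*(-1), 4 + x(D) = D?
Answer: 7072/75 ≈ 94.293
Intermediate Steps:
x(D) = -4 + D
E = 3 (E = -1*3*(-1) = -3*(-1) = 3)
P(b) = (-224 + b)*(61 + b) (P(b) = (61 + b)*(-224 + b) = (-224 + b)*(61 + b))
P(E)/x(-146) = (-13664 + 3**2 - 163*3)/(-4 - 146) = (-13664 + 9 - 489)/(-150) = -14144*(-1/150) = 7072/75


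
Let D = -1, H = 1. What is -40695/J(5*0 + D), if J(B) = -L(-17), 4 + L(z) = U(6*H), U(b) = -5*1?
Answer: -13565/3 ≈ -4521.7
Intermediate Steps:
U(b) = -5
L(z) = -9 (L(z) = -4 - 5 = -9)
J(B) = 9 (J(B) = -1*(-9) = 9)
-40695/J(5*0 + D) = -40695/9 = -40695*⅑ = -13565/3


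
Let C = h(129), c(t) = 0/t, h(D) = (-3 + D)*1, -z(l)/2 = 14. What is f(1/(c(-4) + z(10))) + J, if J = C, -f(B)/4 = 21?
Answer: 42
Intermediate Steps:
z(l) = -28 (z(l) = -2*14 = -28)
h(D) = -3 + D
c(t) = 0
f(B) = -84 (f(B) = -4*21 = -84)
C = 126 (C = -3 + 129 = 126)
J = 126
f(1/(c(-4) + z(10))) + J = -84 + 126 = 42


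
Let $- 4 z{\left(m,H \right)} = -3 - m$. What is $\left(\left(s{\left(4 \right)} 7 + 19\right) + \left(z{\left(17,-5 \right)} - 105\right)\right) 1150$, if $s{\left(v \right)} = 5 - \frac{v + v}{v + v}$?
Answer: $-60950$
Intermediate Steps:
$z{\left(m,H \right)} = \frac{3}{4} + \frac{m}{4}$ ($z{\left(m,H \right)} = - \frac{-3 - m}{4} = \frac{3}{4} + \frac{m}{4}$)
$s{\left(v \right)} = 4$ ($s{\left(v \right)} = 5 - \frac{2 v}{2 v} = 5 - 2 v \frac{1}{2 v} = 5 - 1 = 4$)
$\left(\left(s{\left(4 \right)} 7 + 19\right) + \left(z{\left(17,-5 \right)} - 105\right)\right) 1150 = \left(\left(4 \cdot 7 + 19\right) + \left(\left(\frac{3}{4} + \frac{1}{4} \cdot 17\right) - 105\right)\right) 1150 = \left(\left(28 + 19\right) + \left(\left(\frac{3}{4} + \frac{17}{4}\right) - 105\right)\right) 1150 = \left(47 + \left(5 - 105\right)\right) 1150 = \left(47 - 100\right) 1150 = \left(-53\right) 1150 = -60950$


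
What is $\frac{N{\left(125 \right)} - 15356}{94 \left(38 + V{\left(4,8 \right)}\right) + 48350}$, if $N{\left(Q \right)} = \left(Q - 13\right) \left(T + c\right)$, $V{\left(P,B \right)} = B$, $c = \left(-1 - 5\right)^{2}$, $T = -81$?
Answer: $- \frac{10198}{26337} \approx -0.38721$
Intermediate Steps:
$c = 36$ ($c = \left(-6\right)^{2} = 36$)
$N{\left(Q \right)} = 585 - 45 Q$ ($N{\left(Q \right)} = \left(Q - 13\right) \left(-81 + 36\right) = \left(-13 + Q\right) \left(-45\right) = 585 - 45 Q$)
$\frac{N{\left(125 \right)} - 15356}{94 \left(38 + V{\left(4,8 \right)}\right) + 48350} = \frac{\left(585 - 5625\right) - 15356}{94 \left(38 + 8\right) + 48350} = \frac{\left(585 - 5625\right) - 15356}{94 \cdot 46 + 48350} = \frac{-5040 - 15356}{4324 + 48350} = - \frac{20396}{52674} = \left(-20396\right) \frac{1}{52674} = - \frac{10198}{26337}$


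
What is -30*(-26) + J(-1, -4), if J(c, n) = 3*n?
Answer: 768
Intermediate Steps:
-30*(-26) + J(-1, -4) = -30*(-26) + 3*(-4) = 780 - 12 = 768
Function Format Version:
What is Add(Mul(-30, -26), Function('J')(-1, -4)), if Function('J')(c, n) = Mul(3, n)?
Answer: 768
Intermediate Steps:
Add(Mul(-30, -26), Function('J')(-1, -4)) = Add(Mul(-30, -26), Mul(3, -4)) = Add(780, -12) = 768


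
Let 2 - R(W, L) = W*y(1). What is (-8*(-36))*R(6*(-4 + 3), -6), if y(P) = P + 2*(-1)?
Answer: -1152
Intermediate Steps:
y(P) = -2 + P (y(P) = P - 2 = -2 + P)
R(W, L) = 2 + W (R(W, L) = 2 - W*(-2 + 1) = 2 - W*(-1) = 2 - (-1)*W = 2 + W)
(-8*(-36))*R(6*(-4 + 3), -6) = (-8*(-36))*(2 + 6*(-4 + 3)) = 288*(2 + 6*(-1)) = 288*(2 - 6) = 288*(-4) = -1152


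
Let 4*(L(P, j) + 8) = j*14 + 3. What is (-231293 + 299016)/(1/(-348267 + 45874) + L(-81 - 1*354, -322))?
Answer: -81915844556/1371957045 ≈ -59.707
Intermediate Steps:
L(P, j) = -29/4 + 7*j/2 (L(P, j) = -8 + (j*14 + 3)/4 = -8 + (14*j + 3)/4 = -8 + (3 + 14*j)/4 = -8 + (3/4 + 7*j/2) = -29/4 + 7*j/2)
(-231293 + 299016)/(1/(-348267 + 45874) + L(-81 - 1*354, -322)) = (-231293 + 299016)/(1/(-348267 + 45874) + (-29/4 + (7/2)*(-322))) = 67723/(1/(-302393) + (-29/4 - 1127)) = 67723/(-1/302393 - 4537/4) = 67723/(-1371957045/1209572) = 67723*(-1209572/1371957045) = -81915844556/1371957045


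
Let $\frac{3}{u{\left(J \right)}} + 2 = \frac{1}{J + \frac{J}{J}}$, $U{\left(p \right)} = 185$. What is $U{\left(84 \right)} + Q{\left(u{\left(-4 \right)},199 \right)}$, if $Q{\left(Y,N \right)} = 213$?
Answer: $398$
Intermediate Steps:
$u{\left(J \right)} = \frac{3}{-2 + \frac{1}{1 + J}}$ ($u{\left(J \right)} = \frac{3}{-2 + \frac{1}{J + \frac{J}{J}}} = \frac{3}{-2 + \frac{1}{J + 1}} = \frac{3}{-2 + \frac{1}{1 + J}}$)
$U{\left(84 \right)} + Q{\left(u{\left(-4 \right)},199 \right)} = 185 + 213 = 398$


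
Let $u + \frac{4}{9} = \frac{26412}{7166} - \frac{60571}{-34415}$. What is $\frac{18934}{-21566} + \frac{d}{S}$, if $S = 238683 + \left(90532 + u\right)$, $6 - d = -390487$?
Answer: $\frac{1214055777102731581}{3939697791593122486} \approx 0.30816$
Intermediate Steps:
$d = 390493$ ($d = 6 - -390487 = 6 + 390487 = 390493$)
$u = \frac{5550357667}{1109780505}$ ($u = - \frac{4}{9} + \left(\frac{26412}{7166} - \frac{60571}{-34415}\right) = - \frac{4}{9} + \left(26412 \cdot \frac{1}{7166} - - \frac{60571}{34415}\right) = - \frac{4}{9} + \left(\frac{13206}{3583} + \frac{60571}{34415}\right) = - \frac{4}{9} + \frac{671510383}{123308945} = \frac{5550357667}{1109780505} \approx 5.0013$)
$S = \frac{365361939311242}{1109780505}$ ($S = 238683 + \left(90532 + \frac{5550357667}{1109780505}\right) = 238683 + \frac{100476199036327}{1109780505} = \frac{365361939311242}{1109780505} \approx 3.2922 \cdot 10^{5}$)
$\frac{18934}{-21566} + \frac{d}{S} = \frac{18934}{-21566} + \frac{390493}{\frac{365361939311242}{1109780505}} = 18934 \left(- \frac{1}{21566}\right) + 390493 \cdot \frac{1109780505}{365361939311242} = - \frac{9467}{10783} + \frac{433361518738965}{365361939311242} = \frac{1214055777102731581}{3939697791593122486}$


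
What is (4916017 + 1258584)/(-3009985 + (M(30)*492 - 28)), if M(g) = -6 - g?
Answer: -6174601/3027725 ≈ -2.0394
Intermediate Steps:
(4916017 + 1258584)/(-3009985 + (M(30)*492 - 28)) = (4916017 + 1258584)/(-3009985 + ((-6 - 1*30)*492 - 28)) = 6174601/(-3009985 + ((-6 - 30)*492 - 28)) = 6174601/(-3009985 + (-36*492 - 28)) = 6174601/(-3009985 + (-17712 - 28)) = 6174601/(-3009985 - 17740) = 6174601/(-3027725) = 6174601*(-1/3027725) = -6174601/3027725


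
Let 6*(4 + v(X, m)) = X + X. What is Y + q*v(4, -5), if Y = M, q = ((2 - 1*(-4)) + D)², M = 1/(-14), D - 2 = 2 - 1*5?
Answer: -2803/42 ≈ -66.738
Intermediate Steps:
v(X, m) = -4 + X/3 (v(X, m) = -4 + (X + X)/6 = -4 + (2*X)/6 = -4 + X/3)
D = -1 (D = 2 + (2 - 1*5) = 2 + (2 - 5) = 2 - 3 = -1)
M = -1/14 ≈ -0.071429
q = 25 (q = ((2 - 1*(-4)) - 1)² = ((2 + 4) - 1)² = (6 - 1)² = 5² = 25)
Y = -1/14 ≈ -0.071429
Y + q*v(4, -5) = -1/14 + 25*(-4 + (⅓)*4) = -1/14 + 25*(-4 + 4/3) = -1/14 + 25*(-8/3) = -1/14 - 200/3 = -2803/42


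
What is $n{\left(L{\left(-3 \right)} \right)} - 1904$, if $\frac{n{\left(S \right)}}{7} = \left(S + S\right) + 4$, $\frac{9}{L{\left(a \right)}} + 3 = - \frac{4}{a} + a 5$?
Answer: $- \frac{47089}{25} \approx -1883.6$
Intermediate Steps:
$L{\left(a \right)} = \frac{9}{-3 - \frac{4}{a} + 5 a}$ ($L{\left(a \right)} = \frac{9}{-3 + \left(- \frac{4}{a} + a 5\right)} = \frac{9}{-3 + \left(- \frac{4}{a} + 5 a\right)} = \frac{9}{-3 - \frac{4}{a} + 5 a}$)
$n{\left(S \right)} = 28 + 14 S$ ($n{\left(S \right)} = 7 \left(\left(S + S\right) + 4\right) = 7 \left(2 S + 4\right) = 7 \left(4 + 2 S\right) = 28 + 14 S$)
$n{\left(L{\left(-3 \right)} \right)} - 1904 = \left(28 + 14 \cdot 9 \left(-3\right) \frac{1}{-4 - -9 + 5 \left(-3\right)^{2}}\right) - 1904 = \left(28 + 14 \cdot 9 \left(-3\right) \frac{1}{-4 + 9 + 5 \cdot 9}\right) - 1904 = \left(28 + 14 \cdot 9 \left(-3\right) \frac{1}{-4 + 9 + 45}\right) - 1904 = \left(28 + 14 \cdot 9 \left(-3\right) \frac{1}{50}\right) - 1904 = \left(28 + 14 \left(- \frac{27}{50}\right)\right) - 1904 = \left(28 - \frac{189}{25}\right) - 1904 = \frac{511}{25} - 1904 = - \frac{47089}{25}$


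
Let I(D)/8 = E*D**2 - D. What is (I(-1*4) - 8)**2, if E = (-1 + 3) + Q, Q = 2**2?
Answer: 627264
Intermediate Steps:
Q = 4
E = 6 (E = (-1 + 3) + 4 = 2 + 4 = 6)
I(D) = -8*D + 48*D**2 (I(D) = 8*(6*D**2 - D) = 8*(-D + 6*D**2) = -8*D + 48*D**2)
(I(-1*4) - 8)**2 = (8*(-1*4)*(-1 + 6*(-1*4)) - 8)**2 = (8*(-4)*(-1 + 6*(-4)) - 8)**2 = (8*(-4)*(-1 - 24) - 8)**2 = (8*(-4)*(-25) - 8)**2 = (800 - 8)**2 = 792**2 = 627264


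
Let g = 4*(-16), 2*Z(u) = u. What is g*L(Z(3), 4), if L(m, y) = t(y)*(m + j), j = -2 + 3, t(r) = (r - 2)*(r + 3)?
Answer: -2240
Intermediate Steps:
Z(u) = u/2
t(r) = (-2 + r)*(3 + r)
j = 1
g = -64
L(m, y) = (1 + m)*(-6 + y + y²) (L(m, y) = (-6 + y + y²)*(m + 1) = (-6 + y + y²)*(1 + m) = (1 + m)*(-6 + y + y²))
g*L(Z(3), 4) = -64*(1 + (½)*3)*(-6 + 4 + 4²) = -64*(1 + 3/2)*(-6 + 4 + 16) = -160*14 = -64*35 = -2240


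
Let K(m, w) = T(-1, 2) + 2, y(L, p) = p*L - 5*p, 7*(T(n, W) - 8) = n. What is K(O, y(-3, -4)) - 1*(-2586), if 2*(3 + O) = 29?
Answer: 18171/7 ≈ 2595.9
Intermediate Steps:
T(n, W) = 8 + n/7
O = 23/2 (O = -3 + (1/2)*29 = -3 + 29/2 = 23/2 ≈ 11.500)
y(L, p) = -5*p + L*p (y(L, p) = L*p - 5*p = -5*p + L*p)
K(m, w) = 69/7 (K(m, w) = (8 + (1/7)*(-1)) + 2 = (8 - 1/7) + 2 = 55/7 + 2 = 69/7)
K(O, y(-3, -4)) - 1*(-2586) = 69/7 - 1*(-2586) = 69/7 + 2586 = 18171/7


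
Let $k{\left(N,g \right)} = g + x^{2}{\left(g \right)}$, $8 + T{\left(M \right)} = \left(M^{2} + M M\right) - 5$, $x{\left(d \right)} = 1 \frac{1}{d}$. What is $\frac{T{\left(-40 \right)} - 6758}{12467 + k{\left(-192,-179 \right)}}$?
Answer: $- \frac{114418411}{393719809} \approx -0.29061$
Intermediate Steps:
$x{\left(d \right)} = \frac{1}{d}$
$T{\left(M \right)} = -13 + 2 M^{2}$ ($T{\left(M \right)} = -8 - \left(5 - M^{2} - M M\right) = -8 + \left(\left(M^{2} + M^{2}\right) - 5\right) = -8 + \left(2 M^{2} - 5\right) = -8 + \left(-5 + 2 M^{2}\right) = -13 + 2 M^{2}$)
$k{\left(N,g \right)} = g + \frac{1}{g^{2}}$ ($k{\left(N,g \right)} = g + \left(\frac{1}{g}\right)^{2} = g + \frac{1}{g^{2}}$)
$\frac{T{\left(-40 \right)} - 6758}{12467 + k{\left(-192,-179 \right)}} = \frac{\left(-13 + 2 \left(-40\right)^{2}\right) - 6758}{12467 - \left(179 - \frac{1}{32041}\right)} = \frac{\left(-13 + 2 \cdot 1600\right) - 6758}{12467 + \left(-179 + \frac{1}{32041}\right)} = \frac{\left(-13 + 3200\right) - 6758}{12467 - \frac{5735338}{32041}} = \frac{3187 - 6758}{\frac{393719809}{32041}} = \left(-3571\right) \frac{32041}{393719809} = - \frac{114418411}{393719809}$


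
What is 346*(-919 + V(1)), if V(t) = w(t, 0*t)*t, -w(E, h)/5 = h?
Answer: -317974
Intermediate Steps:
w(E, h) = -5*h
V(t) = 0 (V(t) = (-0*t)*t = (-5*0)*t = 0*t = 0)
346*(-919 + V(1)) = 346*(-919 + 0) = 346*(-919) = -317974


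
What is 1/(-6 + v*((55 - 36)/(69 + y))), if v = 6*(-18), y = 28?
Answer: -97/2634 ≈ -0.036826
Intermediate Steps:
v = -108
1/(-6 + v*((55 - 36)/(69 + y))) = 1/(-6 - 108*(55 - 36)/(69 + 28)) = 1/(-6 - 2052/97) = 1/(-2634/97) = -97/2634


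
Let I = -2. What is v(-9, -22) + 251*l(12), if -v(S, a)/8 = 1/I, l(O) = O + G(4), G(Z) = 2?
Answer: 3518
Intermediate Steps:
l(O) = 2 + O (l(O) = O + 2 = 2 + O)
v(S, a) = 4 (v(S, a) = -8/(-2) = -8*(-½) = 4)
v(-9, -22) + 251*l(12) = 4 + 251*(2 + 12) = 4 + 251*14 = 4 + 3514 = 3518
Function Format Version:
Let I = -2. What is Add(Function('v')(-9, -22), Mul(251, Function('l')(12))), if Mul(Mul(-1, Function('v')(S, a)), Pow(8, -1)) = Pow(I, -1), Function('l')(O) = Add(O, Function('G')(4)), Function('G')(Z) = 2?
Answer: 3518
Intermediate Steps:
Function('l')(O) = Add(2, O) (Function('l')(O) = Add(O, 2) = Add(2, O))
Function('v')(S, a) = 4 (Function('v')(S, a) = Mul(-8, Pow(-2, -1)) = Mul(-8, Rational(-1, 2)) = 4)
Add(Function('v')(-9, -22), Mul(251, Function('l')(12))) = Add(4, Mul(251, Add(2, 12))) = Add(4, Mul(251, 14)) = Add(4, 3514) = 3518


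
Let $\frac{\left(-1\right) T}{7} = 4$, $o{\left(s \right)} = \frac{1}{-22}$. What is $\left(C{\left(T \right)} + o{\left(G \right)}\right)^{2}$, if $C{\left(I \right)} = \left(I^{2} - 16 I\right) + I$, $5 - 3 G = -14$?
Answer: $\frac{701561169}{484} \approx 1.4495 \cdot 10^{6}$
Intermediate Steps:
$G = \frac{19}{3}$ ($G = \frac{5}{3} - - \frac{14}{3} = \frac{5}{3} + \frac{14}{3} = \frac{19}{3} \approx 6.3333$)
$o{\left(s \right)} = - \frac{1}{22}$
$T = -28$ ($T = \left(-7\right) 4 = -28$)
$C{\left(I \right)} = I^{2} - 15 I$
$\left(C{\left(T \right)} + o{\left(G \right)}\right)^{2} = \left(- 28 \left(-15 - 28\right) - \frac{1}{22}\right)^{2} = \left(\left(-28\right) \left(-43\right) - \frac{1}{22}\right)^{2} = \left(1204 - \frac{1}{22}\right)^{2} = \left(\frac{26487}{22}\right)^{2} = \frac{701561169}{484}$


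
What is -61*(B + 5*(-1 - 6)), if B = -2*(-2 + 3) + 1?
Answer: 2196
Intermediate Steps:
B = -1 (B = -2*1 + 1 = -2 + 1 = -1)
-61*(B + 5*(-1 - 6)) = -61*(-1 + 5*(-1 - 6)) = -61*(-1 + 5*(-7)) = -61*(-1 - 35) = -61*(-36) = 2196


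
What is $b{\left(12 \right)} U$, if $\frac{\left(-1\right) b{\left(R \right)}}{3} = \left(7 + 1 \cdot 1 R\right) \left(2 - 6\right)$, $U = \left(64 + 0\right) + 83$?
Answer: $33516$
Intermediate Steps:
$U = 147$ ($U = 64 + 83 = 147$)
$b{\left(R \right)} = 84 + 12 R$ ($b{\left(R \right)} = - 3 \left(7 + 1 \cdot 1 R\right) \left(2 - 6\right) = - 3 \left(7 + 1 R\right) \left(-4\right) = - 3 \left(7 + R\right) \left(-4\right) = - 3 \left(-28 - 4 R\right) = 84 + 12 R$)
$b{\left(12 \right)} U = \left(84 + 12 \cdot 12\right) 147 = \left(84 + 144\right) 147 = 228 \cdot 147 = 33516$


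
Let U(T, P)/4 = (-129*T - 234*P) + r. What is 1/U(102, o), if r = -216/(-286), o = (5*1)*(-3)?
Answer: -143/5518224 ≈ -2.5914e-5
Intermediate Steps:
o = -15 (o = 5*(-3) = -15)
r = 108/143 (r = -216*(-1/286) = 108/143 ≈ 0.75525)
U(T, P) = 432/143 - 936*P - 516*T (U(T, P) = 4*((-129*T - 234*P) + 108/143) = 4*((-234*P - 129*T) + 108/143) = 4*(108/143 - 234*P - 129*T) = 432/143 - 936*P - 516*T)
1/U(102, o) = 1/(432/143 - 936*(-15) - 516*102) = 1/(432/143 + 14040 - 52632) = 1/(-5518224/143) = -143/5518224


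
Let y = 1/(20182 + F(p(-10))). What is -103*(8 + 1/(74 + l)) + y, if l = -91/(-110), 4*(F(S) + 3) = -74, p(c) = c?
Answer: -273927712892/331882151 ≈ -825.38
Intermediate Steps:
F(S) = -43/2 (F(S) = -3 + (1/4)*(-74) = -3 - 37/2 = -43/2)
l = 91/110 (l = -91*(-1/110) = 91/110 ≈ 0.82727)
y = 2/40321 (y = 1/(20182 - 43/2) = 1/(40321/2) = 2/40321 ≈ 4.9602e-5)
-103*(8 + 1/(74 + l)) + y = -103*(8 + 1/(74 + 91/110)) + 2/40321 = -103*(8 + 1/(8231/110)) + 2/40321 = -103*(8 + 110/8231) + 2/40321 = -103*65958/8231 + 2/40321 = -6793674/8231 + 2/40321 = -273927712892/331882151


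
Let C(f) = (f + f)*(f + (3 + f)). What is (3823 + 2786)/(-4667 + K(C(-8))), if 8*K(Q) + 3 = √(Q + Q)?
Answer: -1974187608/1394200505 - 211488*√26/1394200505 ≈ -1.4168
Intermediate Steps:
C(f) = 2*f*(3 + 2*f) (C(f) = (2*f)*(3 + 2*f) = 2*f*(3 + 2*f))
K(Q) = -3/8 + √2*√Q/8 (K(Q) = -3/8 + √(Q + Q)/8 = -3/8 + √(2*Q)/8 = -3/8 + (√2*√Q)/8 = -3/8 + √2*√Q/8)
(3823 + 2786)/(-4667 + K(C(-8))) = (3823 + 2786)/(-4667 + (-3/8 + √2*√(2*(-8)*(3 + 2*(-8)))/8)) = 6609/(-4667 + (-3/8 + √2*√(2*(-8)*(3 - 16))/8)) = 6609/(-4667 + (-3/8 + √2*√(2*(-8)*(-13))/8)) = 6609/(-4667 + (-3/8 + √2*√208/8)) = 6609/(-4667 + (-3/8 + √2*(4*√13)/8)) = 6609/(-4667 + (-3/8 + √26/2)) = 6609/(-37339/8 + √26/2)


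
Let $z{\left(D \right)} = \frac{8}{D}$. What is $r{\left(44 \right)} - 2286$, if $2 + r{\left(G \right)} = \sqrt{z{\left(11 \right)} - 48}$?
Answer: $-2288 + \frac{2 i \sqrt{1430}}{11} \approx -2288.0 + 6.8755 i$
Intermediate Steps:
$r{\left(G \right)} = -2 + \frac{2 i \sqrt{1430}}{11}$ ($r{\left(G \right)} = -2 + \sqrt{\frac{8}{11} - 48} = -2 + \sqrt{- \frac{520}{11}} = -2 + \frac{2 i \sqrt{1430}}{11}$)
$r{\left(44 \right)} - 2286 = \left(-2 + \frac{2 i \sqrt{1430}}{11}\right) - 2286 = -2288 + \frac{2 i \sqrt{1430}}{11}$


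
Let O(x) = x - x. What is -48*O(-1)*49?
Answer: 0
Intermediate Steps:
O(x) = 0
-48*O(-1)*49 = -48*0*49 = 0*49 = 0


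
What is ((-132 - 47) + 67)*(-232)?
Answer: 25984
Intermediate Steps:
((-132 - 47) + 67)*(-232) = (-179 + 67)*(-232) = -112*(-232) = 25984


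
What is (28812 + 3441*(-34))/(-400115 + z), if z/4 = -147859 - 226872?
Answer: 29394/633013 ≈ 0.046435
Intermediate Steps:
z = -1498924 (z = 4*(-147859 - 226872) = 4*(-374731) = -1498924)
(28812 + 3441*(-34))/(-400115 + z) = (28812 + 3441*(-34))/(-400115 - 1498924) = (28812 - 116994)/(-1899039) = -88182*(-1/1899039) = 29394/633013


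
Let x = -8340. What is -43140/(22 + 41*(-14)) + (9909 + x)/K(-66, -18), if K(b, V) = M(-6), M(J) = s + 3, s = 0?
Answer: 27653/46 ≈ 601.15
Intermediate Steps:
M(J) = 3 (M(J) = 0 + 3 = 3)
K(b, V) = 3
-43140/(22 + 41*(-14)) + (9909 + x)/K(-66, -18) = -43140/(22 + 41*(-14)) + (9909 - 8340)/3 = -43140/(22 - 574) + 1569*(⅓) = -43140/(-552) + 523 = -43140*(-1/552) + 523 = 3595/46 + 523 = 27653/46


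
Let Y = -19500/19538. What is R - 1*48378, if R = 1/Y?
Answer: -471695269/9750 ≈ -48379.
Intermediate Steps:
Y = -9750/9769 (Y = -19500*1/19538 = -9750/9769 ≈ -0.99806)
R = -9769/9750 (R = 1/(-9750/9769) = -9769/9750 ≈ -1.0019)
R - 1*48378 = -9769/9750 - 1*48378 = -9769/9750 - 48378 = -471695269/9750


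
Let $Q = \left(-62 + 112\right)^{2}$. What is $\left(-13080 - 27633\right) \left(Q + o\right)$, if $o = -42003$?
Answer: $1608285639$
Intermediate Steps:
$Q = 2500$ ($Q = 50^{2} = 2500$)
$\left(-13080 - 27633\right) \left(Q + o\right) = \left(-13080 - 27633\right) \left(2500 - 42003\right) = \left(-40713\right) \left(-39503\right) = 1608285639$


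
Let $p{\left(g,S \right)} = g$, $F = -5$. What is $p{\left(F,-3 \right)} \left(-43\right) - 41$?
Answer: $174$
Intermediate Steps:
$p{\left(F,-3 \right)} \left(-43\right) - 41 = \left(-5\right) \left(-43\right) - 41 = 215 - 41 = 174$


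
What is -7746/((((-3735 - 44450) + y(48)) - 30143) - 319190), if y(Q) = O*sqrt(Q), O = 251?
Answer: 256597869/13168128023 + 648082*sqrt(3)/13168128023 ≈ 0.019572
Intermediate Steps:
y(Q) = 251*sqrt(Q)
-7746/((((-3735 - 44450) + y(48)) - 30143) - 319190) = -7746/((((-3735 - 44450) + 251*sqrt(48)) - 30143) - 319190) = -7746/(((-48185 + 251*(4*sqrt(3))) - 30143) - 319190) = -7746/(((-48185 + 1004*sqrt(3)) - 30143) - 319190) = -7746/((-78328 + 1004*sqrt(3)) - 319190) = -7746/(-397518 + 1004*sqrt(3))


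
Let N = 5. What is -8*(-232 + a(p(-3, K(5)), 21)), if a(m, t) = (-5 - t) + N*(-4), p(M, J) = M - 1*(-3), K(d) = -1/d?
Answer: 2224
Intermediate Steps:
p(M, J) = 3 + M (p(M, J) = M + 3 = 3 + M)
a(m, t) = -25 - t (a(m, t) = (-5 - t) + 5*(-4) = (-5 - t) - 20 = -25 - t)
-8*(-232 + a(p(-3, K(5)), 21)) = -8*(-232 + (-25 - 1*21)) = -8*(-232 + (-25 - 21)) = -8*(-232 - 46) = -8*(-278) = 2224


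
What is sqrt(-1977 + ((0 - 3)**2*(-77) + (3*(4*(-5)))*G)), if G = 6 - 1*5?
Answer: I*sqrt(2730) ≈ 52.249*I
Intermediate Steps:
G = 1 (G = 6 - 5 = 1)
sqrt(-1977 + ((0 - 3)**2*(-77) + (3*(4*(-5)))*G)) = sqrt(-1977 + ((0 - 3)**2*(-77) + (3*(4*(-5)))*1)) = sqrt(-1977 + ((-3)**2*(-77) + (3*(-20))*1)) = sqrt(-1977 + (9*(-77) - 60*1)) = sqrt(-1977 + (-693 - 60)) = sqrt(-1977 - 753) = sqrt(-2730) = I*sqrt(2730)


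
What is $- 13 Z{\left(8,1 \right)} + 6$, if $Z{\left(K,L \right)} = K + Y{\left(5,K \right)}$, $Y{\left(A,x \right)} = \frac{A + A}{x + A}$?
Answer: $-108$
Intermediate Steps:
$Y{\left(A,x \right)} = \frac{2 A}{A + x}$
$Z{\left(K,L \right)} = K + \frac{10}{5 + K}$ ($Z{\left(K,L \right)} = K + 2 \cdot 5 \frac{1}{5 + K} = K + \frac{10}{5 + K}$)
$- 13 Z{\left(8,1 \right)} + 6 = - 13 \frac{10 + 8 \left(5 + 8\right)}{5 + 8} + 6 = - 13 \frac{10 + 8 \cdot 13}{13} + 6 = - 13 \frac{10 + 104}{13} + 6 = - 13 \cdot \frac{1}{13} \cdot 114 + 6 = \left(-13\right) \frac{114}{13} + 6 = -114 + 6 = -108$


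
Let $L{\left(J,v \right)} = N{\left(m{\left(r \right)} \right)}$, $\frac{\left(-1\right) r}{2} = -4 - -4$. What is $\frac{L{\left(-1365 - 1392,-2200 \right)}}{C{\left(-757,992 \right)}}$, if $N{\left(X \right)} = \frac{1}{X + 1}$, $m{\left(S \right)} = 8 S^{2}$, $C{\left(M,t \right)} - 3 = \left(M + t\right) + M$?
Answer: $- \frac{1}{519} \approx -0.0019268$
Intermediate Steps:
$C{\left(M,t \right)} = 3 + t + 2 M$ ($C{\left(M,t \right)} = 3 + \left(\left(M + t\right) + M\right) = 3 + \left(t + 2 M\right) = 3 + t + 2 M$)
$r = 0$ ($r = - 2 \left(-4 - -4\right) = - 2 \left(-4 + 4\right) = \left(-2\right) 0 = 0$)
$N{\left(X \right)} = \frac{1}{1 + X}$
$L{\left(J,v \right)} = 1$ ($L{\left(J,v \right)} = \frac{1}{1 + 8 \cdot 0^{2}} = \frac{1}{1 + 8 \cdot 0} = \frac{1}{1 + 0} = 1^{-1} = 1$)
$\frac{L{\left(-1365 - 1392,-2200 \right)}}{C{\left(-757,992 \right)}} = 1 \frac{1}{3 + 992 + 2 \left(-757\right)} = 1 \frac{1}{3 + 992 - 1514} = 1 \frac{1}{-519} = 1 \left(- \frac{1}{519}\right) = - \frac{1}{519}$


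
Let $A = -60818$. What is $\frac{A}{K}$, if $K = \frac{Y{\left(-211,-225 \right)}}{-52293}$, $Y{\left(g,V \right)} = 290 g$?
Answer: $- \frac{1590177837}{30595} \approx -51975.0$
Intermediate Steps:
$K = \frac{61190}{52293}$ ($K = \frac{290 \left(-211\right)}{-52293} = \left(-61190\right) \left(- \frac{1}{52293}\right) = \frac{61190}{52293} \approx 1.1701$)
$\frac{A}{K} = - \frac{60818}{\frac{61190}{52293}} = \left(-60818\right) \frac{52293}{61190} = - \frac{1590177837}{30595}$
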